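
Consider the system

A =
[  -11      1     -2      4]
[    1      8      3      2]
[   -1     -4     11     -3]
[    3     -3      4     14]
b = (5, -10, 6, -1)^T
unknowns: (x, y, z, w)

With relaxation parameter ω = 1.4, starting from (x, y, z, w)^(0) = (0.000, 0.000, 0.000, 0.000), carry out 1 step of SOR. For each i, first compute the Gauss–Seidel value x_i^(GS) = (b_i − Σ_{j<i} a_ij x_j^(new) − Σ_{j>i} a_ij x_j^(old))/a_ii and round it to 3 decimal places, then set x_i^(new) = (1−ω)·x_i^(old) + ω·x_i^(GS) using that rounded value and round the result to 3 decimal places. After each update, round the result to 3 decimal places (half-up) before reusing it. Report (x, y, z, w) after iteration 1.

Iteration 1:
  x: GS value = (5 - (1)·0.000 - (-2)·0.000 - (4)·0.000) / (-11) = -0.455;  x ← (1−ω)·0.000 + ω·-0.455 = -0.637
  y: GS value = (-10 - (1)·-0.637 - (3)·0.000 - (2)·0.000) / (8) = -1.170;  y ← (1−ω)·0.000 + ω·-1.170 = -1.638
  z: GS value = (6 - (-1)·-0.637 - (-4)·-1.638 - (-3)·0.000) / (11) = -0.108;  z ← (1−ω)·0.000 + ω·-0.108 = -0.151
  w: GS value = (-1 - (3)·-0.637 - (-3)·-1.638 - (4)·-0.151) / (14) = -0.243;  w ← (1−ω)·0.000 + ω·-0.243 = -0.340

(-0.637, -1.638, -0.151, -0.340)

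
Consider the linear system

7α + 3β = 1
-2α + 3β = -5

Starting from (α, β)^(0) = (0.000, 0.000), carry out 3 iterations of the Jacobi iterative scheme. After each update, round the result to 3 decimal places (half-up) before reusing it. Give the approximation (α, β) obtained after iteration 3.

(0.816, -1.095)

Iteration 1:
  α = (1 - (3)·0.000) / (7) = 0.143
  β = (-5 - (-2)·0.000) / (3) = -1.667
Iteration 2:
  α = (1 - (3)·-1.667) / (7) = 0.857
  β = (-5 - (-2)·0.143) / (3) = -1.571
Iteration 3:
  α = (1 - (3)·-1.571) / (7) = 0.816
  β = (-5 - (-2)·0.857) / (3) = -1.095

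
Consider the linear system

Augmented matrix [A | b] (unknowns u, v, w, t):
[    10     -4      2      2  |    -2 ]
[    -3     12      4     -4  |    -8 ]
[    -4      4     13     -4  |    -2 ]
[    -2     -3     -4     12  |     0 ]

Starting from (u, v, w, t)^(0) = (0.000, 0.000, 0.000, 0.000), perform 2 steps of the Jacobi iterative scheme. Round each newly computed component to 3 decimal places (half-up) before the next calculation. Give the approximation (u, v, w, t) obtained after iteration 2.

(-0.436, -0.665, -0.010, -0.251)

Iteration 1:
  u = (-2 - (-4)·0.000 - (2)·0.000 - (2)·0.000) / (10) = -0.200
  v = (-8 - (-3)·0.000 - (4)·0.000 - (-4)·0.000) / (12) = -0.667
  w = (-2 - (-4)·0.000 - (4)·0.000 - (-4)·0.000) / (13) = -0.154
  t = (0 - (-2)·0.000 - (-3)·0.000 - (-4)·0.000) / (12) = 0.000
Iteration 2:
  u = (-2 - (-4)·-0.667 - (2)·-0.154 - (2)·0.000) / (10) = -0.436
  v = (-8 - (-3)·-0.200 - (4)·-0.154 - (-4)·0.000) / (12) = -0.665
  w = (-2 - (-4)·-0.200 - (4)·-0.667 - (-4)·0.000) / (13) = -0.010
  t = (0 - (-2)·-0.200 - (-3)·-0.667 - (-4)·-0.154) / (12) = -0.251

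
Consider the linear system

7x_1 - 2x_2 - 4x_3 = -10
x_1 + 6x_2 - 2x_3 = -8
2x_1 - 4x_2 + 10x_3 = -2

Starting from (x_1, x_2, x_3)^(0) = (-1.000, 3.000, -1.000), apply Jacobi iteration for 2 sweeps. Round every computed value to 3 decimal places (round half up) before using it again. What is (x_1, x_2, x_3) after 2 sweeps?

Iteration 1:
  x_1 = (-10 - (-2)·3.000 - (-4)·-1.000) / (7) = -1.143
  x_2 = (-8 - (1)·-1.000 - (-2)·-1.000) / (6) = -1.500
  x_3 = (-2 - (2)·-1.000 - (-4)·3.000) / (10) = 1.200
Iteration 2:
  x_1 = (-10 - (-2)·-1.500 - (-4)·1.200) / (7) = -1.171
  x_2 = (-8 - (1)·-1.143 - (-2)·1.200) / (6) = -0.743
  x_3 = (-2 - (2)·-1.143 - (-4)·-1.500) / (10) = -0.571

(-1.171, -0.743, -0.571)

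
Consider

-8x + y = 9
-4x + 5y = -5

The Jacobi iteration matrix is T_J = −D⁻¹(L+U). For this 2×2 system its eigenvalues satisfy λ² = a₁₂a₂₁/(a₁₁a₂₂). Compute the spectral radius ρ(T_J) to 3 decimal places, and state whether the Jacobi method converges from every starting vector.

0.316

a₁₂a₂₁/(a₁₁a₂₂) = (1)·(-4) / ((-8)·(5)) = 0.100000
ρ = √|0.100000| = √0.100000 = 0.316
ρ < 1, so Jacobi converges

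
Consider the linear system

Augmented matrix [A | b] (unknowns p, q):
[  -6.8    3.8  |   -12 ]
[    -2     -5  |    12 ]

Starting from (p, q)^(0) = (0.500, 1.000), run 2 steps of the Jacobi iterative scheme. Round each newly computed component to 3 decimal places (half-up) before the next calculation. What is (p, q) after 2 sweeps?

Iteration 1:
  p = (-12 - (3.8)·1.000) / (-6.8) = 2.324
  q = (12 - (-2)·0.500) / (-5) = -2.600
Iteration 2:
  p = (-12 - (3.8)·-2.600) / (-6.8) = 0.312
  q = (12 - (-2)·2.324) / (-5) = -3.330

(0.312, -3.330)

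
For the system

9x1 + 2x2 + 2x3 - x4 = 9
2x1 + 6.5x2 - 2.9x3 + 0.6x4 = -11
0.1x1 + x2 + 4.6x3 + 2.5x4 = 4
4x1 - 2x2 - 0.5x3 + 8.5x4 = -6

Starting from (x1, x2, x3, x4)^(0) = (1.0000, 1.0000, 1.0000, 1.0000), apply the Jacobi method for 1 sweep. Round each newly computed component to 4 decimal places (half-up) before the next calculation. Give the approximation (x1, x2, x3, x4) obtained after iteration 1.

Iteration 1:
  x1 = (9 - (2)·1.0000 - (2)·1.0000 - (-1)·1.0000) / (9) = 0.6667
  x2 = (-11 - (2)·1.0000 - (-2.9)·1.0000 - (0.6)·1.0000) / (6.5) = -1.6462
  x3 = (4 - (0.1)·1.0000 - (1)·1.0000 - (2.5)·1.0000) / (4.6) = 0.0870
  x4 = (-6 - (4)·1.0000 - (-2)·1.0000 - (-0.5)·1.0000) / (8.5) = -0.8824

(0.6667, -1.6462, 0.0870, -0.8824)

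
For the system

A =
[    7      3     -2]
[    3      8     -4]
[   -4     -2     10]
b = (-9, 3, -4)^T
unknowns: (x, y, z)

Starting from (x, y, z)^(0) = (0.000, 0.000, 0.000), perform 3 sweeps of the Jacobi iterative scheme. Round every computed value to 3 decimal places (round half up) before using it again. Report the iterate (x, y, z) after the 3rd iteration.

Iteration 1:
  x = (-9 - (3)·0.000 - (-2)·0.000) / (7) = -1.286
  y = (3 - (3)·0.000 - (-4)·0.000) / (8) = 0.375
  z = (-4 - (-4)·0.000 - (-2)·0.000) / (10) = -0.400
Iteration 2:
  x = (-9 - (3)·0.375 - (-2)·-0.400) / (7) = -1.561
  y = (3 - (3)·-1.286 - (-4)·-0.400) / (8) = 0.657
  z = (-4 - (-4)·-1.286 - (-2)·0.375) / (10) = -0.839
Iteration 3:
  x = (-9 - (3)·0.657 - (-2)·-0.839) / (7) = -1.807
  y = (3 - (3)·-1.561 - (-4)·-0.839) / (8) = 0.541
  z = (-4 - (-4)·-1.561 - (-2)·0.657) / (10) = -0.893

(-1.807, 0.541, -0.893)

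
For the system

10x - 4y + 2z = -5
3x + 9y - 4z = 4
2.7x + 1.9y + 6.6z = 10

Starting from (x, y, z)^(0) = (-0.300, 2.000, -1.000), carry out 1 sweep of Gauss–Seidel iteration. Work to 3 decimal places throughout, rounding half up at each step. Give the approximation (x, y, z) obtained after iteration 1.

Iteration 1:
  x = (-5 - (-4)·2.000 - (2)·-1.000) / (10) = 0.500
  y = (4 - (3)·0.500 - (-4)·-1.000) / (9) = -0.167
  z = (10 - (2.7)·0.500 - (1.9)·-0.167) / (6.6) = 1.359

(0.500, -0.167, 1.359)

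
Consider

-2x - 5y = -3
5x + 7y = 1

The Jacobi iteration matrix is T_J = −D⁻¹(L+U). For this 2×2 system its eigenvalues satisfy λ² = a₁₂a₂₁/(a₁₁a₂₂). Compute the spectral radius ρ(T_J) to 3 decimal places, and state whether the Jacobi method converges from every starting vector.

a₁₂a₂₁/(a₁₁a₂₂) = (-5)·(5) / ((-2)·(7)) = 1.785714
ρ = √|1.785714| = √1.785714 = 1.336
ρ > 1, so Jacobi diverges

1.336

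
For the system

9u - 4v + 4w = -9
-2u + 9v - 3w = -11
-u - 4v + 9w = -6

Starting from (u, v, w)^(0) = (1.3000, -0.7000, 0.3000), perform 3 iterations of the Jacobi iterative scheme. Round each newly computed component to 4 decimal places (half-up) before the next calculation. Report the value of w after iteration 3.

-1.5871

Iteration 1:
  u = (-9 - (-4)·-0.7000 - (4)·0.3000) / (9) = -1.4444
  v = (-11 - (-2)·1.3000 - (-3)·0.3000) / (9) = -0.8333
  w = (-6 - (-1)·1.3000 - (-4)·-0.7000) / (9) = -0.8333
Iteration 2:
  u = (-9 - (-4)·-0.8333 - (4)·-0.8333) / (9) = -1.0000
  v = (-11 - (-2)·-1.4444 - (-3)·-0.8333) / (9) = -1.8210
  w = (-6 - (-1)·-1.4444 - (-4)·-0.8333) / (9) = -1.1975
Iteration 3:
  u = (-9 - (-4)·-1.8210 - (4)·-1.1975) / (9) = -1.2771
  v = (-11 - (-2)·-1.0000 - (-3)·-1.1975) / (9) = -1.8436
  w = (-6 - (-1)·-1.0000 - (-4)·-1.8210) / (9) = -1.5871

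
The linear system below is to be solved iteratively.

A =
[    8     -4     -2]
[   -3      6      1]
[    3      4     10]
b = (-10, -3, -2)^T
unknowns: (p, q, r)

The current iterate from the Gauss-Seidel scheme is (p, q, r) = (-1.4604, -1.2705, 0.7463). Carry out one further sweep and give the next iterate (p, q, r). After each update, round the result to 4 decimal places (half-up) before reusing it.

(-1.6987, -1.4737, 0.8991)

One sweep:
  p = (-10 - (-4)·-1.2705 - (-2)·0.7463) / (8) = -1.6987
  q = (-3 - (-3)·-1.6987 - (1)·0.7463) / (6) = -1.4737
  r = (-2 - (3)·-1.6987 - (4)·-1.4737) / (10) = 0.8991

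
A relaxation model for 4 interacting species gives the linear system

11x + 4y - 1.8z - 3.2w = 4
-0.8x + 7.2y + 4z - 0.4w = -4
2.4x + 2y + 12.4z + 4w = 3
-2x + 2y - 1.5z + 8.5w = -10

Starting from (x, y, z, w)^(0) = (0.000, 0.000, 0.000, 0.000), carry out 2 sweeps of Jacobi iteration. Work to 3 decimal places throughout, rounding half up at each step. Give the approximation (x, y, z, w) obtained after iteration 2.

(0.263, -0.715, 0.641, -0.917)

Iteration 1:
  x = (4 - (4)·0.000 - (-1.8)·0.000 - (-3.2)·0.000) / (11) = 0.364
  y = (-4 - (-0.8)·0.000 - (4)·0.000 - (-0.4)·0.000) / (7.2) = -0.556
  z = (3 - (2.4)·0.000 - (2)·0.000 - (4)·0.000) / (12.4) = 0.242
  w = (-10 - (-2)·0.000 - (2)·0.000 - (-1.5)·0.000) / (8.5) = -1.176
Iteration 2:
  x = (4 - (4)·-0.556 - (-1.8)·0.242 - (-3.2)·-1.176) / (11) = 0.263
  y = (-4 - (-0.8)·0.364 - (4)·0.242 - (-0.4)·-1.176) / (7.2) = -0.715
  z = (3 - (2.4)·0.364 - (2)·-0.556 - (4)·-1.176) / (12.4) = 0.641
  w = (-10 - (-2)·0.364 - (2)·-0.556 - (-1.5)·0.242) / (8.5) = -0.917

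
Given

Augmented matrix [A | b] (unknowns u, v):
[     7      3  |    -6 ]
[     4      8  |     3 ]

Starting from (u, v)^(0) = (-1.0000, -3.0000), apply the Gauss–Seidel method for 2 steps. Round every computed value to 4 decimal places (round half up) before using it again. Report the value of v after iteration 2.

Iteration 1:
  u = (-6 - (3)·-3.0000) / (7) = 0.4286
  v = (3 - (4)·0.4286) / (8) = 0.1607
Iteration 2:
  u = (-6 - (3)·0.1607) / (7) = -0.9260
  v = (3 - (4)·-0.9260) / (8) = 0.8380

0.8380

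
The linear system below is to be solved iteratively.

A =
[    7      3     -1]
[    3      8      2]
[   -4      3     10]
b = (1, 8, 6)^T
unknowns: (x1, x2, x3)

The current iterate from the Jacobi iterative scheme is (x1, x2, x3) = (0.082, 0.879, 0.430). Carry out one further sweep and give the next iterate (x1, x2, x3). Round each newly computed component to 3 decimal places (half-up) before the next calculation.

(-0.172, 0.862, 0.369)

One sweep:
  x1 = (1 - (3)·0.879 - (-1)·0.430) / (7) = -0.172
  x2 = (8 - (3)·0.082 - (2)·0.430) / (8) = 0.862
  x3 = (6 - (-4)·0.082 - (3)·0.879) / (10) = 0.369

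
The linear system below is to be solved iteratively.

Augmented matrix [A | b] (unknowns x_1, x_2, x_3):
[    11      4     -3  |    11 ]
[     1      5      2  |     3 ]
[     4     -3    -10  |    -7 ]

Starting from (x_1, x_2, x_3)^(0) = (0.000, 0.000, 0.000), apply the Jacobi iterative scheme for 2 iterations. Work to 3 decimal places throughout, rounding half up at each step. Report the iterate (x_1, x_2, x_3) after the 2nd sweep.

Iteration 1:
  x_1 = (11 - (4)·0.000 - (-3)·0.000) / (11) = 1.000
  x_2 = (3 - (1)·0.000 - (2)·0.000) / (5) = 0.600
  x_3 = (-7 - (4)·0.000 - (-3)·0.000) / (-10) = 0.700
Iteration 2:
  x_1 = (11 - (4)·0.600 - (-3)·0.700) / (11) = 0.973
  x_2 = (3 - (1)·1.000 - (2)·0.700) / (5) = 0.120
  x_3 = (-7 - (4)·1.000 - (-3)·0.600) / (-10) = 0.920

(0.973, 0.120, 0.920)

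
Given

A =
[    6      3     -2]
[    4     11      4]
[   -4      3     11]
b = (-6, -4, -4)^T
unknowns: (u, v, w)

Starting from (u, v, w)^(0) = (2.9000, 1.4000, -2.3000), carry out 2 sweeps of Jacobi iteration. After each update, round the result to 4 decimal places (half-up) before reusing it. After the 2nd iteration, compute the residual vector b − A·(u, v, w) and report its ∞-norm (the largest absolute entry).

5.8299

Iteration 1:
  u = (-6 - (3)·1.4000 - (-2)·-2.3000) / (6) = -2.4667
  v = (-4 - (4)·2.9000 - (4)·-2.3000) / (11) = -0.5818
  w = (-4 - (-4)·2.9000 - (3)·1.4000) / (11) = 0.3091
Iteration 2:
  u = (-6 - (3)·-0.5818 - (-2)·0.3091) / (6) = -0.6061
  v = (-4 - (4)·-2.4667 - (4)·0.3091) / (11) = 0.4209
  w = (-4 - (-4)·-2.4667 - (3)·-0.5818) / (11) = -1.1019
Residual b − A·x = (-5.8299, -1.7979, 4.4338); ∞-norm = 5.8299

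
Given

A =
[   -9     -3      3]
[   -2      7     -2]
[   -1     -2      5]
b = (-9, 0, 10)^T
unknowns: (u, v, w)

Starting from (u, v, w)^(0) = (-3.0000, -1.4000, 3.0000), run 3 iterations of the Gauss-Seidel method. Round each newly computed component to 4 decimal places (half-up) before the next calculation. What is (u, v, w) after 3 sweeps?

Iteration 1:
  u = (-9 - (-3)·-1.4000 - (3)·3.0000) / (-9) = 2.4667
  v = (0 - (-2)·2.4667 - (-2)·3.0000) / (7) = 1.5619
  w = (10 - (-1)·2.4667 - (-2)·1.5619) / (5) = 3.1181
Iteration 2:
  u = (-9 - (-3)·1.5619 - (3)·3.1181) / (-9) = 1.5187
  v = (0 - (-2)·1.5187 - (-2)·3.1181) / (7) = 1.3248
  w = (10 - (-1)·1.5187 - (-2)·1.3248) / (5) = 2.8337
Iteration 3:
  u = (-9 - (-3)·1.3248 - (3)·2.8337) / (-9) = 1.5030
  v = (0 - (-2)·1.5030 - (-2)·2.8337) / (7) = 1.2391
  w = (10 - (-1)·1.5030 - (-2)·1.2391) / (5) = 2.7962

(1.5030, 1.2391, 2.7962)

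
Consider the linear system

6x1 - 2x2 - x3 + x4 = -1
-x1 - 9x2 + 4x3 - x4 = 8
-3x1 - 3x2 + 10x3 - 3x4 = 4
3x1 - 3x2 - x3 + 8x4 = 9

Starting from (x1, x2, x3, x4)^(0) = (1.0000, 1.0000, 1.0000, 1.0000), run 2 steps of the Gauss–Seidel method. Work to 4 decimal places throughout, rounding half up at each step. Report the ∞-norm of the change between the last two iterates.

Iteration 1:
  x1 = (-1 - (-2)·1.0000 - (-1)·1.0000 - (1)·1.0000) / (6) = 0.1667
  x2 = (8 - (-1)·0.1667 - (4)·1.0000 - (-1)·1.0000) / (-9) = -0.5741
  x3 = (4 - (-3)·0.1667 - (-3)·-0.5741 - (-3)·1.0000) / (10) = 0.5778
  x4 = (9 - (3)·0.1667 - (-3)·-0.5741 - (-1)·0.5778) / (8) = 0.9194
Iteration 2:
  x1 = (-1 - (-2)·-0.5741 - (-1)·0.5778 - (1)·0.9194) / (6) = -0.4150
  x2 = (8 - (-1)·-0.4150 - (4)·0.5778 - (-1)·0.9194) / (-9) = -0.6881
  x3 = (4 - (-3)·-0.4150 - (-3)·-0.6881 - (-3)·0.9194) / (10) = 0.3449
  x4 = (9 - (3)·-0.4150 - (-3)·-0.6881 - (-1)·0.3449) / (8) = 1.0657
Change: (-0.5817, -0.1140, -0.2329, 0.1463) → max |·| = 0.5817

0.5817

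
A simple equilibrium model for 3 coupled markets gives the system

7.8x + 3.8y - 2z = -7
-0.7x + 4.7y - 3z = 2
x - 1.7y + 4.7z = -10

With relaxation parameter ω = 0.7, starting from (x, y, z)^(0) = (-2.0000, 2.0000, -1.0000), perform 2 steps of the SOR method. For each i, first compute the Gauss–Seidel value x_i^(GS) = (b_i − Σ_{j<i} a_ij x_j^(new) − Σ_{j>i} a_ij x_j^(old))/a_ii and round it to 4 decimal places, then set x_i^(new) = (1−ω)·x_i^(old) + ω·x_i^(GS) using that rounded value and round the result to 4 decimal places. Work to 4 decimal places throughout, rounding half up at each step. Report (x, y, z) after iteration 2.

Iteration 1:
  x: GS value = (-7 - (3.8)·2.0000 - (-2)·-1.0000) / (7.8) = -2.1282;  x ← (1−ω)·-2.0000 + ω·-2.1282 = -2.0897
  y: GS value = (2 - (-0.7)·-2.0897 - (-3)·-1.0000) / (4.7) = -0.5240;  y ← (1−ω)·2.0000 + ω·-0.5240 = 0.2332
  z: GS value = (-10 - (1)·-2.0897 - (-1.7)·0.2332) / (4.7) = -1.5987;  z ← (1−ω)·-1.0000 + ω·-1.5987 = -1.4191
Iteration 2:
  x: GS value = (-7 - (3.8)·0.2332 - (-2)·-1.4191) / (7.8) = -1.3749;  x ← (1−ω)·-2.0897 + ω·-1.3749 = -1.5893
  y: GS value = (2 - (-0.7)·-1.5893 - (-3)·-1.4191) / (4.7) = -0.7170;  y ← (1−ω)·0.2332 + ω·-0.7170 = -0.4319
  z: GS value = (-10 - (1)·-1.5893 - (-1.7)·-0.4319) / (4.7) = -1.9457;  z ← (1−ω)·-1.4191 + ω·-1.9457 = -1.7877

(-1.5893, -0.4319, -1.7877)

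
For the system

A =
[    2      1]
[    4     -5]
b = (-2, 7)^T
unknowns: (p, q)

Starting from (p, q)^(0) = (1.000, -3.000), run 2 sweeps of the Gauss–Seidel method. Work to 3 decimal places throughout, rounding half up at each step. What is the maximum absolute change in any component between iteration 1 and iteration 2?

1.000

Iteration 1:
  p = (-2 - (1)·-3.000) / (2) = 0.500
  q = (7 - (4)·0.500) / (-5) = -1.000
Iteration 2:
  p = (-2 - (1)·-1.000) / (2) = -0.500
  q = (7 - (4)·-0.500) / (-5) = -1.800
Change: (-1.000, -0.800) → max |·| = 1.000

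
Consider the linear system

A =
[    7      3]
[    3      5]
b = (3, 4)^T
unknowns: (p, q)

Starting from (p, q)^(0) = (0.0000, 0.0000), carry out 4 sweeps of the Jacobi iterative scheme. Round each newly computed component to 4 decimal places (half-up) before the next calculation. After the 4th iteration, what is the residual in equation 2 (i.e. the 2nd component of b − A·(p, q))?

Iteration 1:
  p = (3 - (3)·0.0000) / (7) = 0.4286
  q = (4 - (3)·0.0000) / (5) = 0.8000
Iteration 2:
  p = (3 - (3)·0.8000) / (7) = 0.0857
  q = (4 - (3)·0.4286) / (5) = 0.5428
Iteration 3:
  p = (3 - (3)·0.5428) / (7) = 0.1959
  q = (4 - (3)·0.0857) / (5) = 0.7486
Iteration 4:
  p = (3 - (3)·0.7486) / (7) = 0.1077
  q = (4 - (3)·0.1959) / (5) = 0.6825
Residual b − A·x = (0.1986, 0.2644)

0.2644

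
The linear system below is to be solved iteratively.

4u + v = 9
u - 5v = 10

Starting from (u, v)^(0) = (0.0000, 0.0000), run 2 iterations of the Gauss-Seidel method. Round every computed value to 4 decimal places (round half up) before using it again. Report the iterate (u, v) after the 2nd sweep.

(2.6375, -1.4725)

Iteration 1:
  u = (9 - (1)·0.0000) / (4) = 2.2500
  v = (10 - (1)·2.2500) / (-5) = -1.5500
Iteration 2:
  u = (9 - (1)·-1.5500) / (4) = 2.6375
  v = (10 - (1)·2.6375) / (-5) = -1.4725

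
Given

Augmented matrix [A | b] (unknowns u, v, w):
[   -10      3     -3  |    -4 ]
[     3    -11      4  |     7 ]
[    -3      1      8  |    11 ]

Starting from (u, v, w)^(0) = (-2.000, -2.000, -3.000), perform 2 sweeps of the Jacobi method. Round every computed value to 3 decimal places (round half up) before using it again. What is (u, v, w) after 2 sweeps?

(-0.544, -0.127, 1.922)

Iteration 1:
  u = (-4 - (3)·-2.000 - (-3)·-3.000) / (-10) = 0.700
  v = (7 - (3)·-2.000 - (4)·-3.000) / (-11) = -2.273
  w = (11 - (-3)·-2.000 - (1)·-2.000) / (8) = 0.875
Iteration 2:
  u = (-4 - (3)·-2.273 - (-3)·0.875) / (-10) = -0.544
  v = (7 - (3)·0.700 - (4)·0.875) / (-11) = -0.127
  w = (11 - (-3)·0.700 - (1)·-2.273) / (8) = 1.922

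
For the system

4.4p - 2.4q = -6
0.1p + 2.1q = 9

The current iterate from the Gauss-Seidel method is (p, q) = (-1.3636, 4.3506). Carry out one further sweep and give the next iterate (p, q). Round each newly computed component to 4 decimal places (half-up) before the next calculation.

One sweep:
  p = (-6 - (-2.4)·4.3506) / (4.4) = 1.0094
  q = (9 - (0.1)·1.0094) / (2.1) = 4.2376

(1.0094, 4.2376)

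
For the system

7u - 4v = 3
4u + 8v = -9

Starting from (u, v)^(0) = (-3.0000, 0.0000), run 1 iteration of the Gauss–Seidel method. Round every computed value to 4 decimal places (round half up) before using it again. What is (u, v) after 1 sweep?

(0.4286, -1.3393)

Iteration 1:
  u = (3 - (-4)·0.0000) / (7) = 0.4286
  v = (-9 - (4)·0.4286) / (8) = -1.3393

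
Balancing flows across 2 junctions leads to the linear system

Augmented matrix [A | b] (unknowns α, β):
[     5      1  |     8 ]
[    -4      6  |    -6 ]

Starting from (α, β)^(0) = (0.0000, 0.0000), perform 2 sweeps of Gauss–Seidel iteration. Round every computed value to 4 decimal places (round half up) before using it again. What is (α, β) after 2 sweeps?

(1.5867, 0.0578)

Iteration 1:
  α = (8 - (1)·0.0000) / (5) = 1.6000
  β = (-6 - (-4)·1.6000) / (6) = 0.0667
Iteration 2:
  α = (8 - (1)·0.0667) / (5) = 1.5867
  β = (-6 - (-4)·1.5867) / (6) = 0.0578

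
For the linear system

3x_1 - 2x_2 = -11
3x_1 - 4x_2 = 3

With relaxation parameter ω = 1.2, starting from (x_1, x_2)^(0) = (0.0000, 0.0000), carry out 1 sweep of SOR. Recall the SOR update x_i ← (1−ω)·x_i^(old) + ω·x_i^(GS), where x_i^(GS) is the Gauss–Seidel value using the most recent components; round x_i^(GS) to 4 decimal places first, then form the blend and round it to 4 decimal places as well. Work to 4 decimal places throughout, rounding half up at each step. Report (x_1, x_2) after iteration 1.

Iteration 1:
  x_1: GS value = (-11 - (-2)·0.0000) / (3) = -3.6667;  x_1 ← (1−ω)·0.0000 + ω·-3.6667 = -4.4000
  x_2: GS value = (3 - (3)·-4.4000) / (-4) = -4.0500;  x_2 ← (1−ω)·0.0000 + ω·-4.0500 = -4.8600

(-4.4000, -4.8600)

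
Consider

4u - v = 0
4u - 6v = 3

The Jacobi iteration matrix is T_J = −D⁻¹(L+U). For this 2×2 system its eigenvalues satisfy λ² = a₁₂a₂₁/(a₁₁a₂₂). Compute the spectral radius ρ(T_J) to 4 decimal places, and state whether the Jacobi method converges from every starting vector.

0.4082

a₁₂a₂₁/(a₁₁a₂₂) = (-1)·(4) / ((4)·(-6)) = 0.166667
ρ = √|0.166667| = √0.166667 = 0.4082
ρ < 1, so Jacobi converges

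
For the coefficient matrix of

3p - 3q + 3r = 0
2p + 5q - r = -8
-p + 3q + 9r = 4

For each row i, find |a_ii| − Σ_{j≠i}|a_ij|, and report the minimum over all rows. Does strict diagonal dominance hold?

-3

row 1: |3| − (3+3) = -3
row 2: |5| − (2+1) = 2
row 3: |9| − (1+3) = 5
minimum over rows = -3 → not strictly diagonally dominant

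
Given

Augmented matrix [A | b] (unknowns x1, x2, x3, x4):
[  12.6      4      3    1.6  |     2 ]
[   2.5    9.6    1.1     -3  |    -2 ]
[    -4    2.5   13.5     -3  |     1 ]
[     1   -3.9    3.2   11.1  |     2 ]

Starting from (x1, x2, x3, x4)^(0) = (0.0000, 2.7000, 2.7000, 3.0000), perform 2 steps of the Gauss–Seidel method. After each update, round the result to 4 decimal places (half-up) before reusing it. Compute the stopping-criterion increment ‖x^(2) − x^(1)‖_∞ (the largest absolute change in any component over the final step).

Iteration 1:
  x1 = (2 - (4)·2.7000 - (3)·2.7000 - (1.6)·3.0000) / (12.6) = -1.7222
  x2 = (-2 - (2.5)·-1.7222 - (1.1)·2.7000 - (-3)·3.0000) / (9.6) = 0.8683
  x3 = (1 - (-4)·-1.7222 - (2.5)·0.8683 - (-3)·3.0000) / (13.5) = 0.0697
  x4 = (2 - (1)·-1.7222 - (-3.9)·0.8683 - (3.2)·0.0697) / (11.1) = 0.6203
Iteration 2:
  x1 = (2 - (4)·0.8683 - (3)·0.0697 - (1.6)·0.6203) / (12.6) = -0.2123
  x2 = (-2 - (2.5)·-0.2123 - (1.1)·0.0697 - (-3)·0.6203) / (9.6) = 0.0328
  x3 = (1 - (-4)·-0.2123 - (2.5)·0.0328 - (-3)·0.6203) / (13.5) = 0.1429
  x4 = (2 - (1)·-0.2123 - (-3.9)·0.0328 - (3.2)·0.1429) / (11.1) = 0.1696
Change: (1.5099, -0.8355, 0.0732, -0.4507) → max |·| = 1.5099

1.5099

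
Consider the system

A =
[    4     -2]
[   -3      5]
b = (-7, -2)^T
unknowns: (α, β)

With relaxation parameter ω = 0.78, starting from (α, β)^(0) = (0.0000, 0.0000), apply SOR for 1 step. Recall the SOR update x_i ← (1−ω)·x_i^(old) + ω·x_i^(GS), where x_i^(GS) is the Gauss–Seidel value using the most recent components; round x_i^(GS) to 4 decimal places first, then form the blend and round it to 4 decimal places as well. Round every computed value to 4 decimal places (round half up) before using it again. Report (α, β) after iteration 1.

(-1.3650, -0.9508)

Iteration 1:
  α: GS value = (-7 - (-2)·0.0000) / (4) = -1.7500;  α ← (1−ω)·0.0000 + ω·-1.7500 = -1.3650
  β: GS value = (-2 - (-3)·-1.3650) / (5) = -1.2190;  β ← (1−ω)·0.0000 + ω·-1.2190 = -0.9508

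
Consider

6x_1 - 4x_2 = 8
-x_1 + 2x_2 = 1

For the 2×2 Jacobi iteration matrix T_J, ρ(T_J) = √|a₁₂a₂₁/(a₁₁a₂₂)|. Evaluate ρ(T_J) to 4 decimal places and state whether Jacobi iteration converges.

0.5774

a₁₂a₂₁/(a₁₁a₂₂) = (-4)·(-1) / ((6)·(2)) = 0.333333
ρ = √|0.333333| = √0.333333 = 0.5774
ρ < 1, so Jacobi converges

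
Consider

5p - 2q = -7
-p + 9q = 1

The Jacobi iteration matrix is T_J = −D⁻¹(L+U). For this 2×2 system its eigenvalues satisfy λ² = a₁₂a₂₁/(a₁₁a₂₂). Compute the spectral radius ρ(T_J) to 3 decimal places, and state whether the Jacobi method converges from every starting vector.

0.211

a₁₂a₂₁/(a₁₁a₂₂) = (-2)·(-1) / ((5)·(9)) = 0.044444
ρ = √|0.044444| = √0.044444 = 0.211
ρ < 1, so Jacobi converges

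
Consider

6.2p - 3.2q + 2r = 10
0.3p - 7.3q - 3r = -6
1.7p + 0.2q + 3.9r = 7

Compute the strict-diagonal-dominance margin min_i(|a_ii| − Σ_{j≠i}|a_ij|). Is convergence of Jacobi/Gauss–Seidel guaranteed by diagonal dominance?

row 1: |6.2| − (3.2+2) = 1
row 2: |-7.3| − (0.3+3) = 4
row 3: |3.9| − (1.7+0.2) = 2
minimum over rows = 1 → strictly diagonally dominant (convergence guaranteed)

1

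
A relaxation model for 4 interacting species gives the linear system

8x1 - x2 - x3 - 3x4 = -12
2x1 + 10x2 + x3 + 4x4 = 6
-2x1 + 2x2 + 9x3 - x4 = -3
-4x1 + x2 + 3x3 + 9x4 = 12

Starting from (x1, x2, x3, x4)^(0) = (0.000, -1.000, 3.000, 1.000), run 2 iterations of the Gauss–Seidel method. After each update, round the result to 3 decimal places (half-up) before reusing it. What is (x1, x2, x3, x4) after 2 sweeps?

Iteration 1:
  x1 = (-12 - (-1)·-1.000 - (-1)·3.000 - (-3)·1.000) / (8) = -0.875
  x2 = (6 - (2)·-0.875 - (1)·3.000 - (4)·1.000) / (10) = 0.075
  x3 = (-3 - (-2)·-0.875 - (2)·0.075 - (-1)·1.000) / (9) = -0.433
  x4 = (12 - (-4)·-0.875 - (1)·0.075 - (3)·-0.433) / (9) = 1.080
Iteration 2:
  x1 = (-12 - (-1)·0.075 - (-1)·-0.433 - (-3)·1.080) / (8) = -1.140
  x2 = (6 - (2)·-1.140 - (1)·-0.433 - (4)·1.080) / (10) = 0.439
  x3 = (-3 - (-2)·-1.140 - (2)·0.439 - (-1)·1.080) / (9) = -0.564
  x4 = (12 - (-4)·-1.140 - (1)·0.439 - (3)·-0.564) / (9) = 0.966

(-1.140, 0.439, -0.564, 0.966)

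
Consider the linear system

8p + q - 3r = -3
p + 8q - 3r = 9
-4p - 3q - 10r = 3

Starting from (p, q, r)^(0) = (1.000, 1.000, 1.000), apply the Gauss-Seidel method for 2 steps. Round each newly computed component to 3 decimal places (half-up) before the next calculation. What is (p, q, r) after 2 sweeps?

Iteration 1:
  p = (-3 - (1)·1.000 - (-3)·1.000) / (8) = -0.125
  q = (9 - (1)·-0.125 - (-3)·1.000) / (8) = 1.516
  r = (3 - (-4)·-0.125 - (-3)·1.516) / (-10) = -0.705
Iteration 2:
  p = (-3 - (1)·1.516 - (-3)·-0.705) / (8) = -0.829
  q = (9 - (1)·-0.829 - (-3)·-0.705) / (8) = 0.964
  r = (3 - (-4)·-0.829 - (-3)·0.964) / (-10) = -0.258

(-0.829, 0.964, -0.258)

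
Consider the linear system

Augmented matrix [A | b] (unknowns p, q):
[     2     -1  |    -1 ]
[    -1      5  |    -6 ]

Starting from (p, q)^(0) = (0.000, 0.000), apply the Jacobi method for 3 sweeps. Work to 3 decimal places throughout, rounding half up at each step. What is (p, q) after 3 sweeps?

Iteration 1:
  p = (-1 - (-1)·0.000) / (2) = -0.500
  q = (-6 - (-1)·0.000) / (5) = -1.200
Iteration 2:
  p = (-1 - (-1)·-1.200) / (2) = -1.100
  q = (-6 - (-1)·-0.500) / (5) = -1.300
Iteration 3:
  p = (-1 - (-1)·-1.300) / (2) = -1.150
  q = (-6 - (-1)·-1.100) / (5) = -1.420

(-1.150, -1.420)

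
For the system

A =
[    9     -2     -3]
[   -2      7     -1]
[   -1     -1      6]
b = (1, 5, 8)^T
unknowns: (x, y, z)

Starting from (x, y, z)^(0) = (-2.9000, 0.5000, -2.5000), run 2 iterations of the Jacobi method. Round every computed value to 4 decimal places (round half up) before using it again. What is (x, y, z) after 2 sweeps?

(0.3175, 0.6730, 1.1529)

Iteration 1:
  x = (1 - (-2)·0.5000 - (-3)·-2.5000) / (9) = -0.6111
  y = (5 - (-2)·-2.9000 - (-1)·-2.5000) / (7) = -0.4714
  z = (8 - (-1)·-2.9000 - (-1)·0.5000) / (6) = 0.9333
Iteration 2:
  x = (1 - (-2)·-0.4714 - (-3)·0.9333) / (9) = 0.3175
  y = (5 - (-2)·-0.6111 - (-1)·0.9333) / (7) = 0.6730
  z = (8 - (-1)·-0.6111 - (-1)·-0.4714) / (6) = 1.1529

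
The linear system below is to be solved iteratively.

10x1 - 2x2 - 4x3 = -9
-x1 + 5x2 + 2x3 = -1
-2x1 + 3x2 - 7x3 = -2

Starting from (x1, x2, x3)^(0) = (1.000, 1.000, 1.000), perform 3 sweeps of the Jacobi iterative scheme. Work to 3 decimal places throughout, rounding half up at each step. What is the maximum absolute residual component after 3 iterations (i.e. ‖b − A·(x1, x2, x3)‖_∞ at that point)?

0.500

Iteration 1:
  x1 = (-9 - (-2)·1.000 - (-4)·1.000) / (10) = -0.300
  x2 = (-1 - (-1)·1.000 - (2)·1.000) / (5) = -0.400
  x3 = (-2 - (-2)·1.000 - (3)·1.000) / (-7) = 0.429
Iteration 2:
  x1 = (-9 - (-2)·-0.400 - (-4)·0.429) / (10) = -0.808
  x2 = (-1 - (-1)·-0.300 - (2)·0.429) / (5) = -0.432
  x3 = (-2 - (-2)·-0.300 - (3)·-0.400) / (-7) = 0.200
Iteration 3:
  x1 = (-9 - (-2)·-0.432 - (-4)·0.200) / (10) = -0.906
  x2 = (-1 - (-1)·-0.808 - (2)·0.200) / (5) = -0.442
  x3 = (-2 - (-2)·-0.808 - (3)·-0.432) / (-7) = 0.331
Residual b − A·x = (0.500, -0.358, -0.169); ∞-norm = 0.500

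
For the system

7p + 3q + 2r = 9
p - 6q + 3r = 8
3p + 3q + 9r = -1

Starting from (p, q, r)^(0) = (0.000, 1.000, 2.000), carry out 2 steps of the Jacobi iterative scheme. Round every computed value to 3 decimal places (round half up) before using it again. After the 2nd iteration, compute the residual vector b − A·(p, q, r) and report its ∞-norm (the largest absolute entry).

2.829

Iteration 1:
  p = (9 - (3)·1.000 - (2)·2.000) / (7) = 0.286
  q = (8 - (1)·0.000 - (3)·2.000) / (-6) = -0.333
  r = (-1 - (3)·0.000 - (3)·1.000) / (9) = -0.444
Iteration 2:
  p = (9 - (3)·-0.333 - (2)·-0.444) / (7) = 1.555
  q = (8 - (1)·0.286 - (3)·-0.444) / (-6) = -1.508
  r = (-1 - (3)·0.286 - (3)·-0.333) / (9) = -0.095
Residual b − A·x = (2.829, -2.318, -0.286); ∞-norm = 2.829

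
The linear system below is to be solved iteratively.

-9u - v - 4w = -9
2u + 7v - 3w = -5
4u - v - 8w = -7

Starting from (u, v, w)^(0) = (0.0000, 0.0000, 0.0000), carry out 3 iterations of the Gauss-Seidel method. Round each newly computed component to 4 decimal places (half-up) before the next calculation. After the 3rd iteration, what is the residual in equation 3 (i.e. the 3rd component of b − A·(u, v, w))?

Iteration 1:
  u = (-9 - (-1)·0.0000 - (-4)·0.0000) / (-9) = 1.0000
  v = (-5 - (2)·1.0000 - (-3)·0.0000) / (7) = -1.0000
  w = (-7 - (4)·1.0000 - (-1)·-1.0000) / (-8) = 1.5000
Iteration 2:
  u = (-9 - (-1)·-1.0000 - (-4)·1.5000) / (-9) = 0.4444
  v = (-5 - (2)·0.4444 - (-3)·1.5000) / (7) = -0.1984
  w = (-7 - (4)·0.4444 - (-1)·-0.1984) / (-8) = 1.1220
Iteration 3:
  u = (-9 - (-1)·-0.1984 - (-4)·1.1220) / (-9) = 0.5234
  v = (-5 - (2)·0.5234 - (-3)·1.1220) / (7) = -0.3830
  w = (-7 - (4)·0.5234 - (-1)·-0.3830) / (-8) = 1.1846
Residual b − A·x = (0.0660, 0.1880, 0.0002)

0.0002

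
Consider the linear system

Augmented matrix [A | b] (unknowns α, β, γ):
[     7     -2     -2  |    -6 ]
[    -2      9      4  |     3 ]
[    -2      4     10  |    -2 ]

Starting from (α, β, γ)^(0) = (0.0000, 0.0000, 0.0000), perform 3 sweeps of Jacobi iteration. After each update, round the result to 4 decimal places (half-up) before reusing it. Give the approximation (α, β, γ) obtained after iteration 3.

Iteration 1:
  α = (-6 - (-2)·0.0000 - (-2)·0.0000) / (7) = -0.8571
  β = (3 - (-2)·0.0000 - (4)·0.0000) / (9) = 0.3333
  γ = (-2 - (-2)·0.0000 - (4)·0.0000) / (10) = -0.2000
Iteration 2:
  α = (-6 - (-2)·0.3333 - (-2)·-0.2000) / (7) = -0.8191
  β = (3 - (-2)·-0.8571 - (4)·-0.2000) / (9) = 0.2318
  γ = (-2 - (-2)·-0.8571 - (4)·0.3333) / (10) = -0.5047
Iteration 3:
  α = (-6 - (-2)·0.2318 - (-2)·-0.5047) / (7) = -0.9351
  β = (3 - (-2)·-0.8191 - (4)·-0.5047) / (9) = 0.3756
  γ = (-2 - (-2)·-0.8191 - (4)·0.2318) / (10) = -0.4565

(-0.9351, 0.3756, -0.4565)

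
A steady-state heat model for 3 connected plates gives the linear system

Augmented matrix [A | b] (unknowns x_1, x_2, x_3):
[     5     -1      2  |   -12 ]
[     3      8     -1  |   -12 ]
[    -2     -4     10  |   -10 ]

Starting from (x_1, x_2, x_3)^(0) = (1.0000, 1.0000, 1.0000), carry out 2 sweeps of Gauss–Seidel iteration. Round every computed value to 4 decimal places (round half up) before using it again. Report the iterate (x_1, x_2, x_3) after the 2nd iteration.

(-1.8080, -1.0320, -1.7744)

Iteration 1:
  x_1 = (-12 - (-1)·1.0000 - (2)·1.0000) / (5) = -2.6000
  x_2 = (-12 - (3)·-2.6000 - (-1)·1.0000) / (8) = -0.4000
  x_3 = (-10 - (-2)·-2.6000 - (-4)·-0.4000) / (10) = -1.6800
Iteration 2:
  x_1 = (-12 - (-1)·-0.4000 - (2)·-1.6800) / (5) = -1.8080
  x_2 = (-12 - (3)·-1.8080 - (-1)·-1.6800) / (8) = -1.0320
  x_3 = (-10 - (-2)·-1.8080 - (-4)·-1.0320) / (10) = -1.7744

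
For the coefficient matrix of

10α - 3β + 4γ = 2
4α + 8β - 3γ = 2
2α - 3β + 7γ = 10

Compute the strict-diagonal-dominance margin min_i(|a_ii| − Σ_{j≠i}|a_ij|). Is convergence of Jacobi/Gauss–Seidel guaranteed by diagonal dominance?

row 1: |10| − (3+4) = 3
row 2: |8| − (4+3) = 1
row 3: |7| − (2+3) = 2
minimum over rows = 1 → strictly diagonally dominant (convergence guaranteed)

1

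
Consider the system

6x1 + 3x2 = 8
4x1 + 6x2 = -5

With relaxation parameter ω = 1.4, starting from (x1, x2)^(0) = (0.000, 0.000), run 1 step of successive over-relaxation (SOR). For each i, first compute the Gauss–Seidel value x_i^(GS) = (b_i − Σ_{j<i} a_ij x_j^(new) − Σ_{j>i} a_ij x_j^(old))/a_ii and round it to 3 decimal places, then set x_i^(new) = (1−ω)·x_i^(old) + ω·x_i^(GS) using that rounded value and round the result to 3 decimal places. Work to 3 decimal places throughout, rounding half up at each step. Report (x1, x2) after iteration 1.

(1.866, -2.908)

Iteration 1:
  x1: GS value = (8 - (3)·0.000) / (6) = 1.333;  x1 ← (1−ω)·0.000 + ω·1.333 = 1.866
  x2: GS value = (-5 - (4)·1.866) / (6) = -2.077;  x2 ← (1−ω)·0.000 + ω·-2.077 = -2.908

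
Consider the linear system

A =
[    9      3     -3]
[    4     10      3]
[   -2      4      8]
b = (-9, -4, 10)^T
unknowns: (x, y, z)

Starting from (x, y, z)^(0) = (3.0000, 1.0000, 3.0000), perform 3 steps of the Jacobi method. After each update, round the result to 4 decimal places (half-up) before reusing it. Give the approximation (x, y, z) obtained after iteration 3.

(0.0445, -1.2583, 1.6917)

Iteration 1:
  x = (-9 - (3)·1.0000 - (-3)·3.0000) / (9) = -0.3333
  y = (-4 - (4)·3.0000 - (3)·3.0000) / (10) = -2.5000
  z = (10 - (-2)·3.0000 - (4)·1.0000) / (8) = 1.5000
Iteration 2:
  x = (-9 - (3)·-2.5000 - (-3)·1.5000) / (9) = 0.3333
  y = (-4 - (4)·-0.3333 - (3)·1.5000) / (10) = -0.7167
  z = (10 - (-2)·-0.3333 - (4)·-2.5000) / (8) = 2.4167
Iteration 3:
  x = (-9 - (3)·-0.7167 - (-3)·2.4167) / (9) = 0.0445
  y = (-4 - (4)·0.3333 - (3)·2.4167) / (10) = -1.2583
  z = (10 - (-2)·0.3333 - (4)·-0.7167) / (8) = 1.6917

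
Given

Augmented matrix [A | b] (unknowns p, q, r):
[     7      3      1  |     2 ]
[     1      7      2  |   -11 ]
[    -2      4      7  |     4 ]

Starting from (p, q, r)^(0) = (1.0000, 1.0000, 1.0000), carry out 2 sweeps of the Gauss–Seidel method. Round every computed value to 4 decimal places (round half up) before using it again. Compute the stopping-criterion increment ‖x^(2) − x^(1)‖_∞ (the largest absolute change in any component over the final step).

1.1316

Iteration 1:
  p = (2 - (3)·1.0000 - (1)·1.0000) / (7) = -0.2857
  q = (-11 - (1)·-0.2857 - (2)·1.0000) / (7) = -1.8163
  r = (4 - (-2)·-0.2857 - (4)·-1.8163) / (7) = 1.5277
Iteration 2:
  p = (2 - (3)·-1.8163 - (1)·1.5277) / (7) = 0.8459
  q = (-11 - (1)·0.8459 - (2)·1.5277) / (7) = -2.1288
  r = (4 - (-2)·0.8459 - (4)·-2.1288) / (7) = 2.0296
Change: (1.1316, -0.3125, 0.5019) → max |·| = 1.1316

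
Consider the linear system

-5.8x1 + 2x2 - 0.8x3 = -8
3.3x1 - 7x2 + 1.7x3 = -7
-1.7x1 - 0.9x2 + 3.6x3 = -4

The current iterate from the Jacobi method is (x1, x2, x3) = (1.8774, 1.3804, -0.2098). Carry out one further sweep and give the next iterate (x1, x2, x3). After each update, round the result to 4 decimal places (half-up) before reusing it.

(1.8842, 1.8341, 0.1205)

One sweep:
  x1 = (-8 - (2)·1.3804 - (-0.8)·-0.2098) / (-5.8) = 1.8842
  x2 = (-7 - (3.3)·1.8774 - (1.7)·-0.2098) / (-7) = 1.8341
  x3 = (-4 - (-1.7)·1.8774 - (-0.9)·1.3804) / (3.6) = 0.1205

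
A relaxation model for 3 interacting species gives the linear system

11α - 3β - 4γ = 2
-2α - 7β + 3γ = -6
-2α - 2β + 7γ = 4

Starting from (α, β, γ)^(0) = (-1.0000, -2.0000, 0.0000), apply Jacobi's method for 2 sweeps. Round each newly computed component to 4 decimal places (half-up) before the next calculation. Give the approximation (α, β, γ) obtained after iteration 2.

(0.3896, 0.8386, 0.7941)

Iteration 1:
  α = (2 - (-3)·-2.0000 - (-4)·0.0000) / (11) = -0.3636
  β = (-6 - (-2)·-1.0000 - (3)·0.0000) / (-7) = 1.1429
  γ = (4 - (-2)·-1.0000 - (-2)·-2.0000) / (7) = -0.2857
Iteration 2:
  α = (2 - (-3)·1.1429 - (-4)·-0.2857) / (11) = 0.3896
  β = (-6 - (-2)·-0.3636 - (3)·-0.2857) / (-7) = 0.8386
  γ = (4 - (-2)·-0.3636 - (-2)·1.1429) / (7) = 0.7941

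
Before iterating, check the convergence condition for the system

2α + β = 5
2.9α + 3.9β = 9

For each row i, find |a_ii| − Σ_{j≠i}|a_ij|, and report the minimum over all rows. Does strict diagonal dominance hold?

row 1: |2| − (1) = 1
row 2: |3.9| − (2.9) = 1
minimum over rows = 1 → strictly diagonally dominant (convergence guaranteed)

1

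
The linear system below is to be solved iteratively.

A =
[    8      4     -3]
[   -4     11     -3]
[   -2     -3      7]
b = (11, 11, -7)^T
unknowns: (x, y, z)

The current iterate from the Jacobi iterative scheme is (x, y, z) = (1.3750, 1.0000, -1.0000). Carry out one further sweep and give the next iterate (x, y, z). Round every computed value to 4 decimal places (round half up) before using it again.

(0.5000, 1.2273, -0.1786)

One sweep:
  x = (11 - (4)·1.0000 - (-3)·-1.0000) / (8) = 0.5000
  y = (11 - (-4)·1.3750 - (-3)·-1.0000) / (11) = 1.2273
  z = (-7 - (-2)·1.3750 - (-3)·1.0000) / (7) = -0.1786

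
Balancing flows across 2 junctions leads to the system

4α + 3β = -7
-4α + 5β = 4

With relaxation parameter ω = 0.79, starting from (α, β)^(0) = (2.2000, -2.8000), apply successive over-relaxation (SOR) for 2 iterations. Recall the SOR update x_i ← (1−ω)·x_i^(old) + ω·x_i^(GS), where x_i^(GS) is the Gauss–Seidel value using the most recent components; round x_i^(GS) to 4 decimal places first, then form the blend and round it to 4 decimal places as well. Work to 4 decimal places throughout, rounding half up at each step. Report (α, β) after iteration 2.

Iteration 1:
  α: GS value = (-7 - (3)·-2.8000) / (4) = 0.3500;  α ← (1−ω)·2.2000 + ω·0.3500 = 0.7385
  β: GS value = (4 - (-4)·0.7385) / (5) = 1.3908;  β ← (1−ω)·-2.8000 + ω·1.3908 = 0.5107
Iteration 2:
  α: GS value = (-7 - (3)·0.5107) / (4) = -2.1330;  α ← (1−ω)·0.7385 + ω·-2.1330 = -1.5300
  β: GS value = (4 - (-4)·-1.5300) / (5) = -0.4240;  β ← (1−ω)·0.5107 + ω·-0.4240 = -0.2277

(-1.5300, -0.2277)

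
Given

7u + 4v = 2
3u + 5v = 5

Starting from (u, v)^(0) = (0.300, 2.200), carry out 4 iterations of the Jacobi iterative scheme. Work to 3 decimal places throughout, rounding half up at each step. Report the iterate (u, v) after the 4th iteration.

Iteration 1:
  u = (2 - (4)·2.200) / (7) = -0.971
  v = (5 - (3)·0.300) / (5) = 0.820
Iteration 2:
  u = (2 - (4)·0.820) / (7) = -0.183
  v = (5 - (3)·-0.971) / (5) = 1.583
Iteration 3:
  u = (2 - (4)·1.583) / (7) = -0.619
  v = (5 - (3)·-0.183) / (5) = 1.110
Iteration 4:
  u = (2 - (4)·1.110) / (7) = -0.349
  v = (5 - (3)·-0.619) / (5) = 1.371

(-0.349, 1.371)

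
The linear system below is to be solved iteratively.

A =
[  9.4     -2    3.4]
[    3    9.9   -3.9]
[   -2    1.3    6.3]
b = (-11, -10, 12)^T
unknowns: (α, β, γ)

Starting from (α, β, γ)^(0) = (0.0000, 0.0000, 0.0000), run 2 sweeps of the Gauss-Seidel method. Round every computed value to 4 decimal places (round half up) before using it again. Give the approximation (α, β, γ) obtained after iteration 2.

(-1.9132, 0.2269, 1.2506)

Iteration 1:
  α = (-11 - (-2)·0.0000 - (3.4)·0.0000) / (9.4) = -1.1702
  β = (-10 - (3)·-1.1702 - (-3.9)·0.0000) / (9.9) = -0.6555
  γ = (12 - (-2)·-1.1702 - (1.3)·-0.6555) / (6.3) = 1.6685
Iteration 2:
  α = (-11 - (-2)·-0.6555 - (3.4)·1.6685) / (9.4) = -1.9132
  β = (-10 - (3)·-1.9132 - (-3.9)·1.6685) / (9.9) = 0.2269
  γ = (12 - (-2)·-1.9132 - (1.3)·0.2269) / (6.3) = 1.2506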